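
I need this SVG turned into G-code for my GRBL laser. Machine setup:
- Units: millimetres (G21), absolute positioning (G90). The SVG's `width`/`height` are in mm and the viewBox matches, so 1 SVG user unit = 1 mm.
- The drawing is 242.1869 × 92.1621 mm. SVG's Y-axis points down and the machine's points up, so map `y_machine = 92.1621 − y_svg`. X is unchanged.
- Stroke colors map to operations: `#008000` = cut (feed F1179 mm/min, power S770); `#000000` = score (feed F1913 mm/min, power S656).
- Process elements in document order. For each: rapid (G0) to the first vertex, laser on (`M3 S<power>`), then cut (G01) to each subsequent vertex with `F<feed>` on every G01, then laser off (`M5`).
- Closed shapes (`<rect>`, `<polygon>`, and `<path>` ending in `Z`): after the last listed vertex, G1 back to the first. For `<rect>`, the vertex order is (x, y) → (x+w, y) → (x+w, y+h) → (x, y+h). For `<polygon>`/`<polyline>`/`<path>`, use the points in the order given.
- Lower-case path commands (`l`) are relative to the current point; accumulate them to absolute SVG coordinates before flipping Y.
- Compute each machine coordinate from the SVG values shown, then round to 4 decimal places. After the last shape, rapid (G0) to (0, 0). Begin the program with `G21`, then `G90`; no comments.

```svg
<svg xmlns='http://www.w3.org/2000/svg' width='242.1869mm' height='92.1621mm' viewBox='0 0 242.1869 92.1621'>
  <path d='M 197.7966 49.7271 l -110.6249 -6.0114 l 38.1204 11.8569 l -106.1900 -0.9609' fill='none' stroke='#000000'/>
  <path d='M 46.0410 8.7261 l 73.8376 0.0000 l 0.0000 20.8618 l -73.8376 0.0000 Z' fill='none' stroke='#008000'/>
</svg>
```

G21
G90
G0 X197.7966 Y42.4350
M3 S656
G01 X87.1717 Y48.4464 F1913
G01 X125.2921 Y36.5895 F1913
G01 X19.1021 Y37.5504 F1913
M5
G0 X46.0410 Y83.4360
M3 S770
G01 X119.8786 Y83.4360 F1179
G01 X119.8786 Y62.5742 F1179
G01 X46.0410 Y62.5742 F1179
G01 X46.0410 Y83.4360 F1179
M5
G0 X0.0000 Y0.0000

viewBox `0 0 242.1869 92.1621` with mm width/height → 1 unit = 1 mm. Flip: y_m = 92.1621 − y_svg.

**Shape 1** — `<path>` open polyline, stroke `#000000` → score (S656, F1913). Machine vertices: (197.7966,42.4350) → (87.1717,48.4464) → (125.2921,36.5895) → (19.1021,37.5504). Open path.

**Shape 2** — `<path>` rectangle, stroke `#008000` → cut (S770, F1179). Machine vertices: (46.0410,83.4360) → (119.8786,83.4360) → (119.8786,62.5742) → (46.0410,62.5742) → (46.0410,83.4360). Closed: final G1 returns to the first vertex.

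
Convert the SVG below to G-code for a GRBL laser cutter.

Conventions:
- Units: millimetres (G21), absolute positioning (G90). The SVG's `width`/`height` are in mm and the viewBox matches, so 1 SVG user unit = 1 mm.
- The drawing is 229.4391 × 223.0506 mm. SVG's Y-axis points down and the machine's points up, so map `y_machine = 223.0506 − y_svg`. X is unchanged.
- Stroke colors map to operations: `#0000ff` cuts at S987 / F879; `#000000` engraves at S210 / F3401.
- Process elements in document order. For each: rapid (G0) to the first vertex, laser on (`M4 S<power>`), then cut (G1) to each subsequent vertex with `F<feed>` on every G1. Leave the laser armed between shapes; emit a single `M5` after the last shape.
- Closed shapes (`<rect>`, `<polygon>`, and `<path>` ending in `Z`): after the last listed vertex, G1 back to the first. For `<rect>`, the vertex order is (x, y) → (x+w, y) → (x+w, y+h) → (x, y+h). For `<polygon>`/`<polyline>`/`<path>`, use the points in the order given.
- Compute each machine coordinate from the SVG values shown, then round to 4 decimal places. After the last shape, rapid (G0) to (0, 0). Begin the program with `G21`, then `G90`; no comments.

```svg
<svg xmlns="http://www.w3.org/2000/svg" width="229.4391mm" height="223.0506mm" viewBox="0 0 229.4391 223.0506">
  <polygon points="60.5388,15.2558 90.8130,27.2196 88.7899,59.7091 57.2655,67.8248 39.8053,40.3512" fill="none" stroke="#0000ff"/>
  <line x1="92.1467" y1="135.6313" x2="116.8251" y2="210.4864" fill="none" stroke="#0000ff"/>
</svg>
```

G21
G90
G0 X60.5388 Y207.7948
M4 S987
G1 X90.8130 Y195.8310 F879
G1 X88.7899 Y163.3415 F879
G1 X57.2655 Y155.2258 F879
G1 X39.8053 Y182.6994 F879
G1 X60.5388 Y207.7948 F879
G0 X92.1467 Y87.4193
M4 S987
G1 X116.8251 Y12.5642 F879
M5
G0 X0.0000 Y0.0000

Since the viewBox matches the mm dimensions, user units are millimetres directly. The only transform is the Y-flip y_m = 223.0506 − y_svg.

Shape 1 is a regular polygon drawn with `<polygon>`. Its stroke #0000ff means cut at S987, F879. After flipping Y the toolpath is (60.5388,207.7948) → (90.8130,195.8310) → (88.7899,163.3415) → (57.2655,155.2258) → (39.8053,182.6994) → (60.5388,207.7948), returning to the start.

Shape 2 is a line segment drawn with `<line>`. Its stroke #0000ff means cut at S987, F879. After flipping Y the toolpath is (92.1467,87.4193) → (116.8251,12.5642).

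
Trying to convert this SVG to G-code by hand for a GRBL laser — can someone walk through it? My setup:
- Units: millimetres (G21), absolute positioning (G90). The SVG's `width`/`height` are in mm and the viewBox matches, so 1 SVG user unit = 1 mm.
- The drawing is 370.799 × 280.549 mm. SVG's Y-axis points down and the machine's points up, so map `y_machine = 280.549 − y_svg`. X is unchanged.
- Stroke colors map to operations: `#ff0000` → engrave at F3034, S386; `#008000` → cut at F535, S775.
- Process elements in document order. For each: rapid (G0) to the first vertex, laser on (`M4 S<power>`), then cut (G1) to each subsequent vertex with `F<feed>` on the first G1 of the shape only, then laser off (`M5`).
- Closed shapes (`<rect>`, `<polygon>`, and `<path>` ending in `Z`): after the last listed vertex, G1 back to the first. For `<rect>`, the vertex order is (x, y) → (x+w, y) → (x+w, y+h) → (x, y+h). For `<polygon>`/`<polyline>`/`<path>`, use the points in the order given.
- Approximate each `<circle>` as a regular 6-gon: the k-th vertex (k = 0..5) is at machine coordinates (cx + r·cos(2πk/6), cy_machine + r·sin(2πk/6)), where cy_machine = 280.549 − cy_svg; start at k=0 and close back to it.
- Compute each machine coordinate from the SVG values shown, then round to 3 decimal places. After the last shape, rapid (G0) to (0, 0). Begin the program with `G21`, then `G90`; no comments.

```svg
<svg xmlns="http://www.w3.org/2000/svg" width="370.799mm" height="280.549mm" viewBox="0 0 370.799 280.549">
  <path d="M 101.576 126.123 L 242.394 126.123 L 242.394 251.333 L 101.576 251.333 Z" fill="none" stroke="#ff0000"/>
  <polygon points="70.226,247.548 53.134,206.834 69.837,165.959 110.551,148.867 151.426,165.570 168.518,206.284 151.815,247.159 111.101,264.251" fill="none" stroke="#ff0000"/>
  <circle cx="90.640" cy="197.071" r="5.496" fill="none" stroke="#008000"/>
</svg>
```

G21
G90
G0 X101.576 Y154.426
M4 S386
G1 X242.394 Y154.426 F3034
G1 X242.394 Y29.216
G1 X101.576 Y29.216
G1 X101.576 Y154.426
M5
G0 X70.226 Y33.001
M4 S386
G1 X53.134 Y73.715 F3034
G1 X69.837 Y114.590
G1 X110.551 Y131.682
G1 X151.426 Y114.979
G1 X168.518 Y74.265
G1 X151.815 Y33.390
G1 X111.101 Y16.298
G1 X70.226 Y33.001
M5
G0 X96.136 Y83.478
M4 S775
G1 X93.388 Y88.238 F535
G1 X87.892 Y88.238
G1 X85.144 Y83.478
G1 X87.892 Y78.718
G1 X93.388 Y78.718
G1 X96.136 Y83.478
M5
G0 X0.000 Y0.000

viewBox `0 0 370.799 280.549` with mm width/height → 1 unit = 1 mm. Flip: y_m = 280.549 − y_svg.

**Shape 1** — `<path>` rectangle, stroke `#ff0000` → engrave (S386, F3034). Machine vertices: (101.576,154.426) → (242.394,154.426) → (242.394,29.216) → (101.576,29.216) → (101.576,154.426). Closed: final G1 returns to the first vertex.

**Shape 2** — `<polygon>` regular polygon, stroke `#ff0000` → engrave (S386, F3034). Machine vertices: (70.226,33.001) → (53.134,73.715) → (69.837,114.590) → (110.551,131.682) → (151.426,114.979) → (168.518,74.265) → (151.815,33.390) → (111.101,16.298) → (70.226,33.001). Closed: final G1 returns to the first vertex.

**Shape 3** — `<circle>` circle, stroke `#008000` → cut (S775, F535). Machine vertices: (96.136,83.478) → (93.388,88.238) → (87.892,88.238) → (85.144,83.478) → (87.892,78.718) → (93.388,78.718) → (96.136,83.478). Closed: final G1 returns to the first vertex.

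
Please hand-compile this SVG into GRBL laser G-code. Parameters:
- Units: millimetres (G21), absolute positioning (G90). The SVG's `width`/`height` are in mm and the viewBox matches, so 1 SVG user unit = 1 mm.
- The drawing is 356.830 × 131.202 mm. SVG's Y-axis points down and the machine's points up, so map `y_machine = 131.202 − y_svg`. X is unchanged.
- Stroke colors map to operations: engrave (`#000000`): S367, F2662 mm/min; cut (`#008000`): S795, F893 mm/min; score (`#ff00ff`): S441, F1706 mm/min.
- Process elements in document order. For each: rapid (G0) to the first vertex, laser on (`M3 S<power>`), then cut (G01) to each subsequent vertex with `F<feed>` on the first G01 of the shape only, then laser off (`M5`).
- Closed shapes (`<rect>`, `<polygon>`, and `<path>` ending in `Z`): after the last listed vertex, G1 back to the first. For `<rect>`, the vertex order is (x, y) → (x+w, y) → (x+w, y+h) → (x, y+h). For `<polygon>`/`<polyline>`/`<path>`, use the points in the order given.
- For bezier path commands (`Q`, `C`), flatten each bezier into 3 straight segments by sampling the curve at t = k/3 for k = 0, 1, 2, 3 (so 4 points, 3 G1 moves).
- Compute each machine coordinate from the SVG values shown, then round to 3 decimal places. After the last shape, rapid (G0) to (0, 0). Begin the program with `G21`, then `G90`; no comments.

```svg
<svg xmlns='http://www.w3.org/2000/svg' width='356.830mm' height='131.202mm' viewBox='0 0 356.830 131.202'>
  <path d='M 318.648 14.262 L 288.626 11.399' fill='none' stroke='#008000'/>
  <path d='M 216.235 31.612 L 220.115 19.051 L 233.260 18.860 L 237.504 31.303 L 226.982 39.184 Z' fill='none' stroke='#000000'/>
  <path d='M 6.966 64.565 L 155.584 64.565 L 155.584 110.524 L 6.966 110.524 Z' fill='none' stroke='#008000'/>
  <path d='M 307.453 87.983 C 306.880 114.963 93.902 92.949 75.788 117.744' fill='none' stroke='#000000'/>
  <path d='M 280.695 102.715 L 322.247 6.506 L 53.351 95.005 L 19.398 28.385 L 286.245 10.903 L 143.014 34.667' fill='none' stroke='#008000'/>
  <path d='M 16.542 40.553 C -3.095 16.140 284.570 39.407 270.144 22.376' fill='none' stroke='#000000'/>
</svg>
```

G21
G90
G0 X318.648 Y116.940
M3 S795
G01 X288.626 Y119.803 F893
M5
G0 X216.235 Y99.590
M3 S367
G01 X220.115 Y112.151 F2662
G01 X233.260 Y112.342
G01 X237.504 Y99.899
G01 X226.982 Y92.018
G01 X216.235 Y99.590
M5
G0 X6.966 Y66.637
M3 S795
G01 X155.584 Y66.637 F893
G01 X155.584 Y20.678
G01 X6.966 Y20.678
G01 X6.966 Y66.637
M5
G0 X307.453 Y43.219
M3 S367
G01 X251.162 Y29.022 F2662
G01 X143.773 Y26.198
G01 X75.788 Y13.458
M5
G0 X280.695 Y28.487
M3 S795
G01 X322.247 Y124.696 F893
G01 X53.351 Y36.197
G01 X19.398 Y102.817
G01 X286.245 Y120.299
G01 X143.014 Y96.535
M5
G0 X16.542 Y90.649
M3 S367
G01 X76.769 Y102.427 F2662
G01 X206.443 Y101.969
G01 X270.144 Y108.826
M5
G0 X0.000 Y0.000

Since the viewBox matches the mm dimensions, user units are millimetres directly. The only transform is the Y-flip y_m = 131.202 − y_svg.

Shape 1 is a line segment drawn with `<path>`. Its stroke #008000 means cut at S795, F893. After flipping Y the toolpath is (318.648,116.940) → (288.626,119.803).

Shape 2 is a regular polygon drawn with `<path>`. Its stroke #000000 means engrave at S367, F2662. After flipping Y the toolpath is (216.235,99.590) → (220.115,112.151) → (233.260,112.342) → (237.504,99.899) → (226.982,92.018) → (216.235,99.590), returning to the start.

Shape 3 is a rectangle drawn with `<path>`. Its stroke #008000 means cut at S795, F893. After flipping Y the toolpath is (6.966,66.637) → (155.584,66.637) → (155.584,20.678) → (6.966,20.678) → (6.966,66.637), returning to the start.

Shape 4 is a cubic bezier drawn with `<path>`. Its stroke #000000 means engrave at S367, F2662. After flipping Y the toolpath is (307.453,43.219) → (251.162,29.022) → (143.773,26.198) → (75.788,13.458).

Shape 5 is a open polyline drawn with `<path>`. Its stroke #008000 means cut at S795, F893. After flipping Y the toolpath is (280.695,28.487) → (322.247,124.696) → (53.351,36.197) → (19.398,102.817) → (286.245,120.299) → (143.014,96.535).

Shape 6 is a cubic bezier drawn with `<path>`. Its stroke #000000 means engrave at S367, F2662. After flipping Y the toolpath is (16.542,90.649) → (76.769,102.427) → (206.443,101.969) → (270.144,108.826).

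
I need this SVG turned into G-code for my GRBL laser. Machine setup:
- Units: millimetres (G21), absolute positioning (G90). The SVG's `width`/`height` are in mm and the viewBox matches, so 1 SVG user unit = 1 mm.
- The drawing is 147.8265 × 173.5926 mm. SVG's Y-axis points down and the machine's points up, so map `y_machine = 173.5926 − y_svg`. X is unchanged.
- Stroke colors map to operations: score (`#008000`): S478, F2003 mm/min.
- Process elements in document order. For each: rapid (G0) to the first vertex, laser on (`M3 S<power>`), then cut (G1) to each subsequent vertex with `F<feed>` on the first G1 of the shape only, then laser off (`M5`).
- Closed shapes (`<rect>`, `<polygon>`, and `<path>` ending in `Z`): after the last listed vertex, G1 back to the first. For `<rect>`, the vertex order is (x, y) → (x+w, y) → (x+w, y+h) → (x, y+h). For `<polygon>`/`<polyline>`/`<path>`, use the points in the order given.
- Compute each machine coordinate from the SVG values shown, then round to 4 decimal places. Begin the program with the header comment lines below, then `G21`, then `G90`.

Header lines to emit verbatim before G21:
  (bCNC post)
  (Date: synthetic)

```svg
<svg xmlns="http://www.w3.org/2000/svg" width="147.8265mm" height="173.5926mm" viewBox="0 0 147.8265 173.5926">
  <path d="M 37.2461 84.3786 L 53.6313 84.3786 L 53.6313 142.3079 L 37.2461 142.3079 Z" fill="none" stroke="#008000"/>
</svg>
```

(bCNC post)
(Date: synthetic)
G21
G90
G0 X37.2461 Y89.2140
M3 S478
G1 X53.6313 Y89.2140 F2003
G1 X53.6313 Y31.2847
G1 X37.2461 Y31.2847
G1 X37.2461 Y89.2140
M5

viewBox `0 0 147.8265 173.5926` with mm width/height → 1 unit = 1 mm. Flip: y_m = 173.5926 − y_svg.

**Shape 1** — `<path>` rectangle, stroke `#008000` → score (S478, F2003). Machine vertices: (37.2461,89.2140) → (53.6313,89.2140) → (53.6313,31.2847) → (37.2461,31.2847) → (37.2461,89.2140). Closed: final G1 returns to the first vertex.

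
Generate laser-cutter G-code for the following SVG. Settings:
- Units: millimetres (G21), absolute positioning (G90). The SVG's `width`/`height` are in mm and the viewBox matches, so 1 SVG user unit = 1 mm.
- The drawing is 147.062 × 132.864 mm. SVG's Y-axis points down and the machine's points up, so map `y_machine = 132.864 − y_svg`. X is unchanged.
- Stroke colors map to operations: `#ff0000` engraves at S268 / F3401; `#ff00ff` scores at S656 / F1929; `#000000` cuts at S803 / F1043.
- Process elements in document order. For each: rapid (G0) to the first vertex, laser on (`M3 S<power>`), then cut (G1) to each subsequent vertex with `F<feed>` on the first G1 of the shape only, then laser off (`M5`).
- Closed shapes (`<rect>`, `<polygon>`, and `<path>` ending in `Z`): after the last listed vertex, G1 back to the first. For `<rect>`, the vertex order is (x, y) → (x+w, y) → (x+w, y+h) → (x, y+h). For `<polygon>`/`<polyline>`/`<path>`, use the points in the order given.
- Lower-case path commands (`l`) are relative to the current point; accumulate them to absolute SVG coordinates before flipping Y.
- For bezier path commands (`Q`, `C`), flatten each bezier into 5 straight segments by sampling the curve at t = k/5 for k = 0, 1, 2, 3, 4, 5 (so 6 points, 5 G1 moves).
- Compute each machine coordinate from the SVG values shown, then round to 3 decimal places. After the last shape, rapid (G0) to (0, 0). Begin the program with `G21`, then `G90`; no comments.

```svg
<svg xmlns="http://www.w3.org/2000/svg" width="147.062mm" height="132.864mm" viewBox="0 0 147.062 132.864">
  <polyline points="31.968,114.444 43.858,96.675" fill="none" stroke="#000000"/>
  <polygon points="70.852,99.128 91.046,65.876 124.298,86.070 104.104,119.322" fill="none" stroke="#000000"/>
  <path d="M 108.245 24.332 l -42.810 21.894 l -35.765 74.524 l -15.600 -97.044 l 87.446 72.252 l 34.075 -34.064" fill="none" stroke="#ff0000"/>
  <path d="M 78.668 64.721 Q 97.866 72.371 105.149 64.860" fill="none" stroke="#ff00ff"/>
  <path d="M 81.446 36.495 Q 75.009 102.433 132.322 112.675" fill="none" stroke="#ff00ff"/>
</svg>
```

viewBox `0 0 147.062 132.864` with mm width/height → 1 unit = 1 mm. Flip: y_m = 132.864 − y_svg.

**Shape 1** — `<polyline>` line segment, stroke `#000000` → cut (S803, F1043). Machine vertices: (31.968,18.420) → (43.858,36.189). Open path.

**Shape 2** — `<polygon>` regular polygon, stroke `#000000` → cut (S803, F1043). Machine vertices: (70.852,33.736) → (91.046,66.988) → (124.298,46.794) → (104.104,13.542) → (70.852,33.736). Closed: final G1 returns to the first vertex.

**Shape 3** — `<path>` open polyline, stroke `#ff0000` → engrave (S268, F3401). Machine vertices: (108.245,108.532) → (65.435,86.638) → (29.670,12.114) → (14.070,109.158) → (101.516,36.906) → (135.591,70.970). Open path.

**Shape 4** — `<path>` quadratic bezier, stroke `#ff00ff` → score (S656, F1929). Control points (SVG): P0=(78.668,64.721), P1=(97.866,72.371), P2=(105.149,64.860); sampled at t=k/5. Machine vertices: (78.668,68.143) → (85.871,65.689) → (92.120,64.449) → (97.416,64.421) → (101.759,65.606) → (105.149,68.004). Open path.

**Shape 5** — `<path>` quadratic bezier, stroke `#ff00ff` → score (S656, F1929). Control points (SVG): P0=(81.446,36.495), P1=(75.009,102.433), P2=(132.322,112.675); sampled at t=k/5. Machine vertices: (81.446,96.369) → (81.421,72.222) → (86.496,52.530) → (96.672,37.294) → (111.947,26.514) → (132.322,20.189). Open path.

G21
G90
G0 X31.968 Y18.420
M3 S803
G1 X43.858 Y36.189 F1043
M5
G0 X70.852 Y33.736
M3 S803
G1 X91.046 Y66.988 F1043
G1 X124.298 Y46.794
G1 X104.104 Y13.542
G1 X70.852 Y33.736
M5
G0 X108.245 Y108.532
M3 S268
G1 X65.435 Y86.638 F3401
G1 X29.670 Y12.114
G1 X14.070 Y109.158
G1 X101.516 Y36.906
G1 X135.591 Y70.970
M5
G0 X78.668 Y68.143
M3 S656
G1 X85.871 Y65.689 F1929
G1 X92.120 Y64.449
G1 X97.416 Y64.421
G1 X101.759 Y65.606
G1 X105.149 Y68.004
M5
G0 X81.446 Y96.369
M3 S656
G1 X81.421 Y72.222 F1929
G1 X86.496 Y52.530
G1 X96.672 Y37.294
G1 X111.947 Y26.514
G1 X132.322 Y20.189
M5
G0 X0.000 Y0.000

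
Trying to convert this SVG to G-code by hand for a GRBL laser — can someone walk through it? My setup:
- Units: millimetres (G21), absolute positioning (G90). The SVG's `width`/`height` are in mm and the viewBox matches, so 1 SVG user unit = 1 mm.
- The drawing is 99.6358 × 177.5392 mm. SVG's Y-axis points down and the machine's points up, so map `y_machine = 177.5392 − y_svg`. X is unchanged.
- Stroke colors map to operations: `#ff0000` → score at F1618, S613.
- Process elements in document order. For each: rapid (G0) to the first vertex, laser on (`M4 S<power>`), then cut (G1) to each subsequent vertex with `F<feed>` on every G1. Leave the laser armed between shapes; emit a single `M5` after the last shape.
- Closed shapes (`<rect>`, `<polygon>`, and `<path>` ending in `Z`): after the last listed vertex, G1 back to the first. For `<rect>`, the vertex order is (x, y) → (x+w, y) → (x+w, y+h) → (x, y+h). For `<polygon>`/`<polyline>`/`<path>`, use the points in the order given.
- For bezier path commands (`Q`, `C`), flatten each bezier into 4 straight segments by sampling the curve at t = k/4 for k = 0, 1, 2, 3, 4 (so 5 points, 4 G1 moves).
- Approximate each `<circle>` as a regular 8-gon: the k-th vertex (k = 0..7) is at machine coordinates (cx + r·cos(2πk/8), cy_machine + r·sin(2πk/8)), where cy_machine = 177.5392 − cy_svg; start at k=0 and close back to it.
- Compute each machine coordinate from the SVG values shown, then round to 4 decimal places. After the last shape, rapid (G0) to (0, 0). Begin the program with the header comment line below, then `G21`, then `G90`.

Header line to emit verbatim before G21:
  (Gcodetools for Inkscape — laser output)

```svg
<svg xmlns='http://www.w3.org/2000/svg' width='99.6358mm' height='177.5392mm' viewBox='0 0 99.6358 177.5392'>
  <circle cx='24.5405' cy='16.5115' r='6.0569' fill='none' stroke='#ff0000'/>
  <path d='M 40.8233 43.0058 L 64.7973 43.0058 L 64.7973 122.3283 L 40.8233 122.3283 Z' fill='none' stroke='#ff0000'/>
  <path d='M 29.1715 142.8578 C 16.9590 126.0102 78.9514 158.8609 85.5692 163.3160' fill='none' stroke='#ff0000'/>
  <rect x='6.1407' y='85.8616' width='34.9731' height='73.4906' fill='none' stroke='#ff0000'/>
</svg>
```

(Gcodetools for Inkscape — laser output)
G21
G90
G0 X30.5974 Y161.0277
M4 S613
G1 X28.8234 Y165.3106 F1618
G1 X24.5405 Y167.0846 F1618
G1 X20.2576 Y165.3106 F1618
G1 X18.4836 Y161.0277 F1618
G1 X20.2576 Y156.7448 F1618
G1 X24.5405 Y154.9708 F1618
G1 X28.8234 Y156.7448 F1618
G1 X30.5974 Y161.0277 F1618
G0 X40.8233 Y134.5334
M4 S613
G1 X64.7973 Y134.5334 F1618
G1 X64.7973 Y55.2109 F1618
G1 X40.8233 Y55.2109 F1618
G1 X40.8233 Y134.5334 F1618
G0 X29.1715 Y34.6814
M4 S613
G1 X31.9009 Y39.2189 F1618
G1 X50.3090 Y32.4408 F1618
G1 X72.2478 Y21.6685 F1618
G1 X85.5692 Y14.2232 F1618
G0 X6.1407 Y91.6776
M4 S613
G1 X41.1138 Y91.6776 F1618
G1 X41.1138 Y18.1870 F1618
G1 X6.1407 Y18.1870 F1618
G1 X6.1407 Y91.6776 F1618
M5
G0 X0.0000 Y0.0000

Since the viewBox matches the mm dimensions, user units are millimetres directly. The only transform is the Y-flip y_m = 177.5392 − y_svg.

Shape 1 is a circle drawn with `<circle>`. Its stroke #ff0000 means score at S613, F1618. After flipping Y the toolpath is (30.5974,161.0277) → (28.8234,165.3106) → (24.5405,167.0846) → (20.2576,165.3106) → (18.4836,161.0277) → (20.2576,156.7448) → (24.5405,154.9708) → (28.8234,156.7448) → (30.5974,161.0277), returning to the start.

Shape 2 is a rectangle drawn with `<path>`. Its stroke #ff0000 means score at S613, F1618. After flipping Y the toolpath is (40.8233,134.5334) → (64.7973,134.5334) → (64.7973,55.2109) → (40.8233,55.2109) → (40.8233,134.5334), returning to the start.

Shape 3 is a cubic bezier drawn with `<path>`. Its stroke #ff0000 means score at S613, F1618. After flipping Y the toolpath is (29.1715,34.6814) → (31.9009,39.2189) → (50.3090,32.4408) → (72.2478,21.6685) → (85.5692,14.2232).

Shape 4 is a rectangle drawn with `<rect>`. Its stroke #ff0000 means score at S613, F1618. After flipping Y the toolpath is (6.1407,91.6776) → (41.1138,91.6776) → (41.1138,18.1870) → (6.1407,18.1870) → (6.1407,91.6776), returning to the start.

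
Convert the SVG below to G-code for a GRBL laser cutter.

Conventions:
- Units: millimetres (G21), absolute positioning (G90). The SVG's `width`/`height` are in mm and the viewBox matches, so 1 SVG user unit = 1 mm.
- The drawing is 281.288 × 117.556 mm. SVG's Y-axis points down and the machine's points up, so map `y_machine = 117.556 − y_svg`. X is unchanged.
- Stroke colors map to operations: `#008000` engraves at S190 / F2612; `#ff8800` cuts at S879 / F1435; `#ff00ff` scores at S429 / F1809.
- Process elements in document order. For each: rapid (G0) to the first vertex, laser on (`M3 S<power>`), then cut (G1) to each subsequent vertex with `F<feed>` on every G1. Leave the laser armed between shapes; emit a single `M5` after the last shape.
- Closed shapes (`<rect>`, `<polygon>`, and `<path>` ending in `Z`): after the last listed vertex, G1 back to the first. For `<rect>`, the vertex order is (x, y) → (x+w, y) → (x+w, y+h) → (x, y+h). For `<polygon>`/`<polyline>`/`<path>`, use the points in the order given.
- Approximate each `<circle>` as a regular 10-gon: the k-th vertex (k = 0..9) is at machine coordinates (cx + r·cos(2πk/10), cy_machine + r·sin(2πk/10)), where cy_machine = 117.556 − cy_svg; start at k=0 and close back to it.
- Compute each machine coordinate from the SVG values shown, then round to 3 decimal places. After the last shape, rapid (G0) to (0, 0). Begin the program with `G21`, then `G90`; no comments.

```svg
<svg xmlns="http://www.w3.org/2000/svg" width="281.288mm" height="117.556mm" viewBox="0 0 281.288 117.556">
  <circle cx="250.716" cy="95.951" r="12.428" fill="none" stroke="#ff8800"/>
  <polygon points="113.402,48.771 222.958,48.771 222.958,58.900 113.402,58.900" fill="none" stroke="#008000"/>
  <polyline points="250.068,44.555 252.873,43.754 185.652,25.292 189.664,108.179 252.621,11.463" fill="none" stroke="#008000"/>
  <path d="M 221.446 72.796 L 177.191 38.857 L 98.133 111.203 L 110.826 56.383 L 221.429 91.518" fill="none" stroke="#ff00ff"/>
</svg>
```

G21
G90
G0 X263.144 Y21.605
M3 S879
G1 X260.770 Y28.910 F1435
G1 X254.556 Y33.425 F1435
G1 X246.876 Y33.425 F1435
G1 X240.662 Y28.910 F1435
G1 X238.288 Y21.605 F1435
G1 X240.662 Y14.300 F1435
G1 X246.876 Y9.785 F1435
G1 X254.556 Y9.785 F1435
G1 X260.770 Y14.300 F1435
G1 X263.144 Y21.605 F1435
G0 X113.402 Y68.785
M3 S190
G1 X222.958 Y68.785 F2612
G1 X222.958 Y58.656 F2612
G1 X113.402 Y58.656 F2612
G1 X113.402 Y68.785 F2612
G0 X250.068 Y73.001
M3 S190
G1 X252.873 Y73.802 F2612
G1 X185.652 Y92.264 F2612
G1 X189.664 Y9.377 F2612
G1 X252.621 Y106.093 F2612
G0 X221.446 Y44.760
M3 S429
G1 X177.191 Y78.699 F1809
G1 X98.133 Y6.353 F1809
G1 X110.826 Y61.173 F1809
G1 X221.429 Y26.038 F1809
M5
G0 X0.000 Y0.000

Since the viewBox matches the mm dimensions, user units are millimetres directly. The only transform is the Y-flip y_m = 117.556 − y_svg.

Shape 1 is a circle drawn with `<circle>`. Its stroke #ff8800 means cut at S879, F1435. After flipping Y the toolpath is (263.144,21.605) → (260.770,28.910) → (254.556,33.425) → (246.876,33.425) → (240.662,28.910) → (238.288,21.605) → (240.662,14.300) → (246.876,9.785) → (254.556,9.785) → (260.770,14.300) → (263.144,21.605), returning to the start.

Shape 2 is a rectangle drawn with `<polygon>`. Its stroke #008000 means engrave at S190, F2612. After flipping Y the toolpath is (113.402,68.785) → (222.958,68.785) → (222.958,58.656) → (113.402,58.656) → (113.402,68.785), returning to the start.

Shape 3 is a open polyline drawn with `<polyline>`. Its stroke #008000 means engrave at S190, F2612. After flipping Y the toolpath is (250.068,73.001) → (252.873,73.802) → (185.652,92.264) → (189.664,9.377) → (252.621,106.093).

Shape 4 is a open polyline drawn with `<path>`. Its stroke #ff00ff means score at S429, F1809. After flipping Y the toolpath is (221.446,44.760) → (177.191,78.699) → (98.133,6.353) → (110.826,61.173) → (221.429,26.038).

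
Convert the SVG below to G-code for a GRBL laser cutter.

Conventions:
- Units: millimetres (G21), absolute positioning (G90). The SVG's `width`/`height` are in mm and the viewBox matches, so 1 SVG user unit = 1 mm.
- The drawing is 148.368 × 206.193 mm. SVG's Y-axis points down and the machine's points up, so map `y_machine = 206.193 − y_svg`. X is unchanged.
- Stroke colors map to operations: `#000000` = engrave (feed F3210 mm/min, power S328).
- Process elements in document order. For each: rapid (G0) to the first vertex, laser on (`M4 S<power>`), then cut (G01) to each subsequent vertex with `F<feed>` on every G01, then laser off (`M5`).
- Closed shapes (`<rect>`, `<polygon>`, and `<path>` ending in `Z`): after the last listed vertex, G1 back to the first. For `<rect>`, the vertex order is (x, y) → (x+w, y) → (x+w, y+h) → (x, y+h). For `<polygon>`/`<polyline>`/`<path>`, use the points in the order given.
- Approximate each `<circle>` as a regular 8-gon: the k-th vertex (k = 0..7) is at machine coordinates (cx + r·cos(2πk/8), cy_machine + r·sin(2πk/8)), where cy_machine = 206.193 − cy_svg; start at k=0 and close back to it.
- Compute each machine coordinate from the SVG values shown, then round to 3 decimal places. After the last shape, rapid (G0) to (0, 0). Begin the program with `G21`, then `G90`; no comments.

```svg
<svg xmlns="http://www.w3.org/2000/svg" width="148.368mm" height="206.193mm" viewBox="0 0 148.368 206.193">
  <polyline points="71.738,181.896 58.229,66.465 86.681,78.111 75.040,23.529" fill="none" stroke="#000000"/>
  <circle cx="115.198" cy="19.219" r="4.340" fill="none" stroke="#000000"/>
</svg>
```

1 u = 1 mm; y_m = 206.193 − y.

[1] `<polyline>` open polyline, #000000→engrave S328 F3210: (71.738,24.297) → (58.229,139.728) → (86.681,128.082) → (75.040,182.664)

[2] `<circle>` circle, #000000→engrave S328 F3210: (119.538,186.974) → (118.267,190.043) → (115.198,191.314) → (112.129,190.043) → (110.858,186.974) → (112.129,183.905) → (115.198,182.634) → (118.267,183.905) → (119.538,186.974) (closed)

G21
G90
G0 X71.738 Y24.297
M4 S328
G01 X58.229 Y139.728 F3210
G01 X86.681 Y128.082 F3210
G01 X75.040 Y182.664 F3210
M5
G0 X119.538 Y186.974
M4 S328
G01 X118.267 Y190.043 F3210
G01 X115.198 Y191.314 F3210
G01 X112.129 Y190.043 F3210
G01 X110.858 Y186.974 F3210
G01 X112.129 Y183.905 F3210
G01 X115.198 Y182.634 F3210
G01 X118.267 Y183.905 F3210
G01 X119.538 Y186.974 F3210
M5
G0 X0.000 Y0.000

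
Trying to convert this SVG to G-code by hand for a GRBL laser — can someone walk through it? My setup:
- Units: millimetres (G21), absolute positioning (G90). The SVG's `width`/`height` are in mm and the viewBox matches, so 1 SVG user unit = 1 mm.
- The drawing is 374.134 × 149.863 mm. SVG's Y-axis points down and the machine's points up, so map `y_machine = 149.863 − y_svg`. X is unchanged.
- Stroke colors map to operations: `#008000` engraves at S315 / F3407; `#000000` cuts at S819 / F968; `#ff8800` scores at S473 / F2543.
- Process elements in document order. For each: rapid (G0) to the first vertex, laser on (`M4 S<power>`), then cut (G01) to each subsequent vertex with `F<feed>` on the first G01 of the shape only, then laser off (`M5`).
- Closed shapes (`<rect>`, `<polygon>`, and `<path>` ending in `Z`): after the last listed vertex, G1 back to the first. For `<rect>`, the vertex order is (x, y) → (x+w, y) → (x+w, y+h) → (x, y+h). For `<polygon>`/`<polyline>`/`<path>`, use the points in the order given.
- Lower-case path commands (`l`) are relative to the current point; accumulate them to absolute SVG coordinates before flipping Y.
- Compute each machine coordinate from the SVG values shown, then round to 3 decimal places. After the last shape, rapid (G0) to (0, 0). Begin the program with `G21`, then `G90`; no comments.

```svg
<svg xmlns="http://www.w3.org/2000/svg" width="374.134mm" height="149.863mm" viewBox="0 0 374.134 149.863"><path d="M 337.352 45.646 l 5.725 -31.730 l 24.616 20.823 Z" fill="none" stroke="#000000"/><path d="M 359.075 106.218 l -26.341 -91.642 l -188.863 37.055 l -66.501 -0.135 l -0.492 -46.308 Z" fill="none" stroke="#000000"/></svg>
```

viewBox `0 0 374.134 149.863` with mm width/height → 1 unit = 1 mm. Flip: y_m = 149.863 − y_svg.

**Shape 1** — `<path>` regular polygon, stroke `#000000` → cut (S819, F968). Machine vertices: (337.352,104.217) → (343.077,135.947) → (367.693,115.124) → (337.352,104.217). Closed: final G1 returns to the first vertex.

**Shape 2** — `<path>` closed polygon, stroke `#000000` → cut (S819, F968). Machine vertices: (359.075,43.645) → (332.734,135.287) → (143.871,98.232) → (77.370,98.367) → (76.878,144.675) → (359.075,43.645). Closed: final G1 returns to the first vertex.

G21
G90
G0 X337.352 Y104.217
M4 S819
G01 X343.077 Y135.947 F968
G01 X367.693 Y115.124
G01 X337.352 Y104.217
M5
G0 X359.075 Y43.645
M4 S819
G01 X332.734 Y135.287 F968
G01 X143.871 Y98.232
G01 X77.370 Y98.367
G01 X76.878 Y144.675
G01 X359.075 Y43.645
M5
G0 X0.000 Y0.000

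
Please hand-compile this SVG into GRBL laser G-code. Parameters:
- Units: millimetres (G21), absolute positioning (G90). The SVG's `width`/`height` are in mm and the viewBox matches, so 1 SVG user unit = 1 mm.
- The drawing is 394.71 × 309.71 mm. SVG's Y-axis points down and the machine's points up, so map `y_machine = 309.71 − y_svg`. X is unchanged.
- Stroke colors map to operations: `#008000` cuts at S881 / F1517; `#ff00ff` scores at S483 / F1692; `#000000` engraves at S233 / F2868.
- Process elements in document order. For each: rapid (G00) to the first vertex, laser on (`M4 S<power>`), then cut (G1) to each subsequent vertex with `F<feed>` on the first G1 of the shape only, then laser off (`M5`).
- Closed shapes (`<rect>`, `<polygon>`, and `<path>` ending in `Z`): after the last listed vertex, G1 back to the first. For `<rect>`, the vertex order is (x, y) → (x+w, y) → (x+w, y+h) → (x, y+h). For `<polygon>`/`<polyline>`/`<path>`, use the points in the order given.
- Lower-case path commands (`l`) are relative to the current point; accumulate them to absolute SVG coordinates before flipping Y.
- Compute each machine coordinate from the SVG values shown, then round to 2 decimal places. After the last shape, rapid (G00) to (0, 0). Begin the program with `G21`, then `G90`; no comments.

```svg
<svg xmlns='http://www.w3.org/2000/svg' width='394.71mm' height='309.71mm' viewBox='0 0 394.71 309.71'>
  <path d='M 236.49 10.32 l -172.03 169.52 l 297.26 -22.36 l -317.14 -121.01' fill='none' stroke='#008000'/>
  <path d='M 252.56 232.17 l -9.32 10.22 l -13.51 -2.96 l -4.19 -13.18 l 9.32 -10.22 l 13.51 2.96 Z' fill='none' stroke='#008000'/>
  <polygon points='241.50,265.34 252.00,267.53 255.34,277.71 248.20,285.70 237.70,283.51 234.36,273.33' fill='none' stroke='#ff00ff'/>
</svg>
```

1 u = 1 mm; y_m = 309.71 − y.

[1] `<path>` open polyline, #008000→cut S881 F1517: (236.49,299.39) → (64.46,129.87) → (361.72,152.23) → (44.58,273.24)

[2] `<path>` regular polygon, #008000→cut S881 F1517: (252.56,77.54) → (243.24,67.32) → (229.73,70.28) → (225.54,83.46) → (234.86,93.68) → (248.37,90.72) → (252.56,77.54) (closed)

[3] `<polygon>` regular polygon, #ff00ff→score S483 F1692: (241.50,44.37) → (252.00,42.18) → (255.34,32.00) → (248.20,24.01) → (237.70,26.20) → (234.36,36.38) → (241.50,44.37) (closed)

G21
G90
G00 X236.49 Y299.39
M4 S881
G1 X64.46 Y129.87 F1517
G1 X361.72 Y152.23
G1 X44.58 Y273.24
M5
G00 X252.56 Y77.54
M4 S881
G1 X243.24 Y67.32 F1517
G1 X229.73 Y70.28
G1 X225.54 Y83.46
G1 X234.86 Y93.68
G1 X248.37 Y90.72
G1 X252.56 Y77.54
M5
G00 X241.50 Y44.37
M4 S483
G1 X252.00 Y42.18 F1692
G1 X255.34 Y32.00
G1 X248.20 Y24.01
G1 X237.70 Y26.20
G1 X234.36 Y36.38
G1 X241.50 Y44.37
M5
G00 X0.00 Y0.00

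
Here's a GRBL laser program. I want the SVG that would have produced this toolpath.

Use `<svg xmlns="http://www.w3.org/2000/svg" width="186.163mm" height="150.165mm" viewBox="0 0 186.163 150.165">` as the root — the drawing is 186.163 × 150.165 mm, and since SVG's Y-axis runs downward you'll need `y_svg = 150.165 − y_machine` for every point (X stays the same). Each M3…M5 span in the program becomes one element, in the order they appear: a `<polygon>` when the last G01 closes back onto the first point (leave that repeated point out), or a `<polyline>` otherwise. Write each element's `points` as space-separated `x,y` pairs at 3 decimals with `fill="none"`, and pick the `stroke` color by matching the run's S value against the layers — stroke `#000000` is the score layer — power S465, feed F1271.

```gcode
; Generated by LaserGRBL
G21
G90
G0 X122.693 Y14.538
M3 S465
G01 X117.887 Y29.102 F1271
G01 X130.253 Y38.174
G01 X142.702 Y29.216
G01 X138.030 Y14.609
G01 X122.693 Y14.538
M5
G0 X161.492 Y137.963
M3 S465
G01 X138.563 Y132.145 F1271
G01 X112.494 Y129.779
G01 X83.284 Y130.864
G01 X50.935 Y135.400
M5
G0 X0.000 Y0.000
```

<svg xmlns="http://www.w3.org/2000/svg" width="186.163mm" height="150.165mm" viewBox="0 0 186.163 150.165">
  <polygon points="122.693,135.627 117.887,121.063 130.253,111.991 142.702,120.949 138.030,135.556" fill="none" stroke="#000000"/>
  <polyline points="161.492,12.202 138.563,18.020 112.494,20.386 83.284,19.301 50.935,14.765" fill="none" stroke="#000000"/>
</svg>

Each laser-on run becomes one SVG element. Flip Y back into SVG space with y_svg = 150.165 − y_machine. Every run uses S465, so all elements get stroke `#000000` (score).

Run 1: The run returns to its start, so emit a `<polygon>` with points (Y-flipped): 122.693,135.627 117.887,121.063 130.253,111.991 142.702,120.949 138.030,135.556.

Run 2: The run is open, so emit a `<polyline>` with points (Y-flipped): 161.492,12.202 138.563,18.020 112.494,20.386 83.284,19.301 50.935,14.765.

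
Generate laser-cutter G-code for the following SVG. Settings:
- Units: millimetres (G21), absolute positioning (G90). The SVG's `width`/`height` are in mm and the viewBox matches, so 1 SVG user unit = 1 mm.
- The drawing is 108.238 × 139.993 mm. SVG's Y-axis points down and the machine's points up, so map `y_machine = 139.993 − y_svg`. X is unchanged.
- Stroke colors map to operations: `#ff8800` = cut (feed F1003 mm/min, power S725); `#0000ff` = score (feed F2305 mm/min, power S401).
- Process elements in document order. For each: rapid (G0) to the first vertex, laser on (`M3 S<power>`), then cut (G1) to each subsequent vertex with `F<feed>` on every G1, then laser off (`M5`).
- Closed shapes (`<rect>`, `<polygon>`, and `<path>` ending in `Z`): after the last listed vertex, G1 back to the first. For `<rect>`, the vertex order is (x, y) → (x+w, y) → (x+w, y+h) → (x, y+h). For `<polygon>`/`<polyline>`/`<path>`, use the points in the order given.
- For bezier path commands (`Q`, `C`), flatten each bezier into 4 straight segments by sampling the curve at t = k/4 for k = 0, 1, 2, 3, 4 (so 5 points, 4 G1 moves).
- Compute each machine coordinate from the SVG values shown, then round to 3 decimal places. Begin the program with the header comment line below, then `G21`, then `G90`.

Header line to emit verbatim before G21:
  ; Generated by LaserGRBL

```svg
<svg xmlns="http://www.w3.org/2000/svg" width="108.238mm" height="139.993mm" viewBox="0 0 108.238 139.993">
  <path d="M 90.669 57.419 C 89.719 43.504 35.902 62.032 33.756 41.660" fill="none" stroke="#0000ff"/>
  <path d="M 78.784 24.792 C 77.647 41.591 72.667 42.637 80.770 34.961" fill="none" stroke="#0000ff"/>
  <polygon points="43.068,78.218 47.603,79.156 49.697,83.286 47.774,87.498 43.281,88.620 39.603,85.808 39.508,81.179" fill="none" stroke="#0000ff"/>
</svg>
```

; Generated by LaserGRBL
G21
G90
G0 X90.669 Y82.574
M3 S401
G1 X81.677 Y88.042 F2305
G1 X62.661 Y88.032 F2305
G1 X43.420 Y89.233 F2305
G1 X33.756 Y98.333 F2305
M5
G0 X78.784 Y115.201
M3 S401
G1 X77.475 Y105.446 F2305
G1 X76.312 Y100.938 F2305
G1 X76.881 Y101.020 F2305
G1 X80.770 Y105.032 F2305
M5
G0 X43.068 Y61.775
M3 S401
G1 X47.603 Y60.837 F2305
G1 X49.697 Y56.707 F2305
G1 X47.774 Y52.495 F2305
G1 X43.281 Y51.373 F2305
G1 X39.603 Y54.185 F2305
G1 X39.508 Y58.814 F2305
G1 X43.068 Y61.775 F2305
M5

viewBox `0 0 108.238 139.993` with mm width/height → 1 unit = 1 mm. Flip: y_m = 139.993 − y_svg.

**Shape 1** — `<path>` cubic bezier, stroke `#0000ff` → score (S401, F2305). Control points (SVG): P0=(90.669,57.419), P1=(89.719,43.504), P2=(35.902,62.032), P3=(33.756,41.660); sampled at t=k/4. Machine vertices: (90.669,82.574) → (81.677,88.042) → (62.661,88.032) → (43.420,89.233) → (33.756,98.333). Open path.

**Shape 2** — `<path>` cubic bezier, stroke `#0000ff` → score (S401, F2305). Control points (SVG): P0=(78.784,24.792), P1=(77.647,41.591), P2=(72.667,42.637), P3=(80.770,34.961); sampled at t=k/4. Machine vertices: (78.784,115.201) → (77.475,105.446) → (76.312,100.938) → (76.881,101.020) → (80.770,105.032). Open path.

**Shape 3** — `<polygon>` regular polygon, stroke `#0000ff` → score (S401, F2305). Machine vertices: (43.068,61.775) → (47.603,60.837) → (49.697,56.707) → (47.774,52.495) → (43.281,51.373) → (39.603,54.185) → (39.508,58.814) → (43.068,61.775). Closed: final G1 returns to the first vertex.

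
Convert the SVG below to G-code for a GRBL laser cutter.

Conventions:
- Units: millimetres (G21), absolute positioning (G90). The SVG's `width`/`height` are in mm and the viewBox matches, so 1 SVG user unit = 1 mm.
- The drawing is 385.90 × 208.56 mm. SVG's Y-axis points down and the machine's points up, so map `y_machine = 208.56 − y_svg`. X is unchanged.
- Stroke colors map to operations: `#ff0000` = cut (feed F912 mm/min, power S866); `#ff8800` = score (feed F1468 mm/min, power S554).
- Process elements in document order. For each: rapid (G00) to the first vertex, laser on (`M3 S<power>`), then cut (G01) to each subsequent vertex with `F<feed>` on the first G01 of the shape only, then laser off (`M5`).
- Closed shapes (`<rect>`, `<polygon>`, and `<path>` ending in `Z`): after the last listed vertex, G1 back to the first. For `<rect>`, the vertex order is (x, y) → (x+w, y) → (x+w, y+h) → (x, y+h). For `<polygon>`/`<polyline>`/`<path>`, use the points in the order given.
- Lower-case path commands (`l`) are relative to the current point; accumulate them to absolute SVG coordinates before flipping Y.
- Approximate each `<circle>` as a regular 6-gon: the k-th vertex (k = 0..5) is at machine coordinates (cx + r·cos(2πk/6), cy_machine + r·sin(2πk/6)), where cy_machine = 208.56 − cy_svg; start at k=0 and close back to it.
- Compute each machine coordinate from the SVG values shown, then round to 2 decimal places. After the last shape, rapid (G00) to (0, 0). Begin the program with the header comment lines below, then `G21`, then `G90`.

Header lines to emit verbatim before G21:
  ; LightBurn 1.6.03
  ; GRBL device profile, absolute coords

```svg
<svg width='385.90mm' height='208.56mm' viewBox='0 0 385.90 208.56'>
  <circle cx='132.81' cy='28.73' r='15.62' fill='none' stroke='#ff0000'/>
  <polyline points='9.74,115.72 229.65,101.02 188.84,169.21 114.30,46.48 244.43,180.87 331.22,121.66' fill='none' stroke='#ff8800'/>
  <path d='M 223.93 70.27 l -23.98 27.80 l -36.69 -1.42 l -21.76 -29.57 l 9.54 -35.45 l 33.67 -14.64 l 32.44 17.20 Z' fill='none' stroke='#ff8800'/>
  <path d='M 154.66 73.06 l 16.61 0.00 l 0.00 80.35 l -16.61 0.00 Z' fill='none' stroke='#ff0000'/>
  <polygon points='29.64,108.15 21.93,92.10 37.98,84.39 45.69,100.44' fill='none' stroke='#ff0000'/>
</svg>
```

1 u = 1 mm; y_m = 208.56 − y.

[1] `<circle>` circle, #ff0000→cut S866 F912: (148.43,179.83) → (140.62,193.36) → (125.00,193.36) → (117.19,179.83) → (125.00,166.30) → (140.62,166.30) → (148.43,179.83) (closed)

[2] `<polyline>` open polyline, #ff8800→score S554 F1468: (9.74,92.84) → (229.65,107.54) → (188.84,39.35) → (114.30,162.08) → (244.43,27.69) → (331.22,86.90)

[3] `<path>` regular polygon, #ff8800→score S554 F1468: (223.93,138.29) → (199.95,110.49) → (163.26,111.91) → (141.50,141.48) → (151.04,176.93) → (184.71,191.57) → (217.15,174.37) → (223.93,138.29) (closed)

[4] `<path>` rectangle, #ff0000→cut S866 F912: (154.66,135.50) → (171.27,135.50) → (171.27,55.15) → (154.66,55.15) → (154.66,135.50) (closed)

[5] `<polygon>` regular polygon, #ff0000→cut S866 F912: (29.64,100.41) → (21.93,116.46) → (37.98,124.17) → (45.69,108.12) → (29.64,100.41) (closed)

; LightBurn 1.6.03
; GRBL device profile, absolute coords
G21
G90
G00 X148.43 Y179.83
M3 S866
G01 X140.62 Y193.36 F912
G01 X125.00 Y193.36
G01 X117.19 Y179.83
G01 X125.00 Y166.30
G01 X140.62 Y166.30
G01 X148.43 Y179.83
M5
G00 X9.74 Y92.84
M3 S554
G01 X229.65 Y107.54 F1468
G01 X188.84 Y39.35
G01 X114.30 Y162.08
G01 X244.43 Y27.69
G01 X331.22 Y86.90
M5
G00 X223.93 Y138.29
M3 S554
G01 X199.95 Y110.49 F1468
G01 X163.26 Y111.91
G01 X141.50 Y141.48
G01 X151.04 Y176.93
G01 X184.71 Y191.57
G01 X217.15 Y174.37
G01 X223.93 Y138.29
M5
G00 X154.66 Y135.50
M3 S866
G01 X171.27 Y135.50 F912
G01 X171.27 Y55.15
G01 X154.66 Y55.15
G01 X154.66 Y135.50
M5
G00 X29.64 Y100.41
M3 S866
G01 X21.93 Y116.46 F912
G01 X37.98 Y124.17
G01 X45.69 Y108.12
G01 X29.64 Y100.41
M5
G00 X0.00 Y0.00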